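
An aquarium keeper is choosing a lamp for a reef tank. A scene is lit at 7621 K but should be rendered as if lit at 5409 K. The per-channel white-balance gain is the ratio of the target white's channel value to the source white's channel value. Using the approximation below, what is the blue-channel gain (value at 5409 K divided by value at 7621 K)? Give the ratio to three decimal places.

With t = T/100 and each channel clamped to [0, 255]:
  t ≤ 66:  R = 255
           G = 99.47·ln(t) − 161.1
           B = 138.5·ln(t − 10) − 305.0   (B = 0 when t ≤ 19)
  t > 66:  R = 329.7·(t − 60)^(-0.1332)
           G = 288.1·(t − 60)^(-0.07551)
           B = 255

0.860

At 7621 K (t = 76.21):
  B = 255 by definition for t > 66.
At 5409 K (t = 54.09):
  B = 138.5·ln(54.09 − 10) − 305.0 = 138.5·ln 44.09 − 305.0 = 138.5·3.7862 − 305.0 = 219.393.
Gain = 219.393 / 255.000 = 0.8604 → 0.860.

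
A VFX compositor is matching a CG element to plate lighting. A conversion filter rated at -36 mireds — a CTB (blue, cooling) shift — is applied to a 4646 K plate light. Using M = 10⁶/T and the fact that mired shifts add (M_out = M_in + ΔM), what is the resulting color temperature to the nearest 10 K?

M_in = 10⁶/4646 = 215.24 mireds.
M_out = 215.24 + (-36) = 179.24 mireds.
T_out = 10⁶/179.24 = 5579.1 K → 5580 K.

5580 K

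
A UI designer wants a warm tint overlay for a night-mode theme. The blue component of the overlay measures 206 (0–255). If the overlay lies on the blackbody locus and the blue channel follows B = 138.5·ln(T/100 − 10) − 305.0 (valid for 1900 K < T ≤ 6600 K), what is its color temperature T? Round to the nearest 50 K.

ln(t − 10) = (206 + 305.0) / 138.5 = 3.6895.
t − 10 = e^3.6895 = 40.026, so t = 50.026.
T = 100·t = 5003 K → 5000 K to the nearest 50 K.

5000 K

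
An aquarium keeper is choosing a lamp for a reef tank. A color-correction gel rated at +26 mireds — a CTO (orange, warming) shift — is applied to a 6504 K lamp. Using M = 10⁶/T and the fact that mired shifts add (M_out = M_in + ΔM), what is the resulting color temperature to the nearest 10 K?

5560 K

M_in = 10⁶/6504 = 153.75 mireds.
M_out = 153.75 + (+26) = 179.75 mireds.
T_out = 10⁶/179.75 = 5563.2 K → 5560 K.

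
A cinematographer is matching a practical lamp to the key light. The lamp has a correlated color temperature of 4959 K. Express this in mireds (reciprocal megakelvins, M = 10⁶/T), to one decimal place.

M = 10⁶ / 4959 = 201.654 → 201.7 mireds.

201.7 mireds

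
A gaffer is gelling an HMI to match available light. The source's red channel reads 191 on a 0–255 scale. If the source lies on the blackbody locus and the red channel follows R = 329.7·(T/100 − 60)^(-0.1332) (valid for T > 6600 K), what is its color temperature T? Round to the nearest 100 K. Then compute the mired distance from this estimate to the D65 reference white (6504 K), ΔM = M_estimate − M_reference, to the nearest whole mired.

-70 mireds

(t − 60)^(-0.1332) = 191/329.7 = 0.57931.
t − 60 = 0.57931^(1/-0.1332) = 0.57931^(-7.508) = 60.245, so t = 120.245.
T = 100·t = 12025 K → 12000 K to the nearest 100 K.
M_estimate = 10⁶/12000 = 83.33; M_reference = 10⁶/6504 = 153.75.
ΔM = 83.33 − 153.75 = -70.42 → -70 mireds.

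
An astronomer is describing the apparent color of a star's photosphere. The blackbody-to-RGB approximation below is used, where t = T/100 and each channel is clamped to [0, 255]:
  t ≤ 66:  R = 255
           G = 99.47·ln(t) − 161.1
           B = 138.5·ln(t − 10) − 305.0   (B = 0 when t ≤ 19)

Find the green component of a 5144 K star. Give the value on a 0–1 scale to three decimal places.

t = 5144/100 = 51.44; the t ≤ 66 branch applies.
G = 99.47·ln 51.44 − 161.1 = 99.47·3.9404 − 161.1 = 230.853.
On a 0–1 scale: 230.853/255 = 0.9053 → 0.905.

0.905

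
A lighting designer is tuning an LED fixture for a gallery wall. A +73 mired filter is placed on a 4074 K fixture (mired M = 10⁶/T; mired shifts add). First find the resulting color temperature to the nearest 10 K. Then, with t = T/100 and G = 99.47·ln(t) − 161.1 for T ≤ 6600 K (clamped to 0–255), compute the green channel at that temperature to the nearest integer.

182

M_in = 10⁶/4074 = 245.46; M_out = 245.46 + (+73) = 318.46.
T_out = 10⁶/318.46 = 3140.1 K → 3140 K; t = 31.4.
G = 99.47·ln 31.4 − 161.1 = 99.47·3.4468 − 161.1 = 181.754.
Rounded: 182.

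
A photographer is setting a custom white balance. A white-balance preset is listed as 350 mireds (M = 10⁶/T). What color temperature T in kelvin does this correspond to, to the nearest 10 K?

T = 10⁶ / 350 = 2857.14 K → 2860 K.

2860 K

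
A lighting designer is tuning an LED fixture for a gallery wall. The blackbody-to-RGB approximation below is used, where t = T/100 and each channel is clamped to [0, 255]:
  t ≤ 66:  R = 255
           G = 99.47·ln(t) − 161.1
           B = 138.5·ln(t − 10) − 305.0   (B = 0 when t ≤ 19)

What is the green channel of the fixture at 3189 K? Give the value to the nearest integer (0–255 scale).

183

t = 3189/100 = 31.89; the t ≤ 66 branch applies.
G = 99.47·ln 31.89 − 161.1 = 99.47·3.4623 − 161.1 = 183.294.
Rounded: 183.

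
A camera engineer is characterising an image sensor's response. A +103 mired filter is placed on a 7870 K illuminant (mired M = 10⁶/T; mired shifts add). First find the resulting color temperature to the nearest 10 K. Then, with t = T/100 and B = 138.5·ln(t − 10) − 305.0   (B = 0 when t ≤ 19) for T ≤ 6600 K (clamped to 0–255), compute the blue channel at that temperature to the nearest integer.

M_in = 10⁶/7870 = 127.06; M_out = 127.06 + (+103) = 230.06.
T_out = 10⁶/230.06 = 4346.6 K → 4350 K; t = 43.5.
B = 138.5·ln(43.5 − 10) − 305.0 = 138.5·ln 33.5 − 305.0 = 138.5·3.5115 − 305.0 = 181.349.
Rounded: 181.

181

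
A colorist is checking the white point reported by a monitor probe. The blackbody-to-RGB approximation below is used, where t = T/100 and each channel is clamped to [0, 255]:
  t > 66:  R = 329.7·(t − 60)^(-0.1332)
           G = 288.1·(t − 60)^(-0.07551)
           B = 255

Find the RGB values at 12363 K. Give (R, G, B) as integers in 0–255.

t = 12363/100 = 123.63; the t > 66 branch applies.
R = 329.7·(123.63 − 60)^(-0.1332) = 329.7·63.63^(-0.1332) = 329.7·0.57511 = 189.614.
G = 288.1·(123.63 − 60)^(-0.07551) = 288.1·63.63^(-0.07551) = 288.1·0.73081 = 210.547.
B = 255 by definition for t > 66.
Rounded: (190, 211, 255).

(190, 211, 255)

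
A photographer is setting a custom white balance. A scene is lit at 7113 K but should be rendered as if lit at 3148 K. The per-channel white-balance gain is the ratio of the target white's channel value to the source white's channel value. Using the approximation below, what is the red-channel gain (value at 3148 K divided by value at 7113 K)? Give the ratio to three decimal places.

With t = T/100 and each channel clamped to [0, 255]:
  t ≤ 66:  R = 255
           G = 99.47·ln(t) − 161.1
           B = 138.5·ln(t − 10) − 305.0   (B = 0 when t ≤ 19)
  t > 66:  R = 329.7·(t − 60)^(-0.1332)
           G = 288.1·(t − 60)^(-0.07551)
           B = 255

At 7113 K (t = 71.13):
  R = 329.7·(71.13 − 60)^(-0.1332) = 329.7·11.13^(-0.1332) = 329.7·0.72545 = 239.181.
At 3148 K (t = 31.48):
  R = 255 by definition for t ≤ 66.
Gain = 255.000 / 239.181 = 1.0661 → 1.066.

1.066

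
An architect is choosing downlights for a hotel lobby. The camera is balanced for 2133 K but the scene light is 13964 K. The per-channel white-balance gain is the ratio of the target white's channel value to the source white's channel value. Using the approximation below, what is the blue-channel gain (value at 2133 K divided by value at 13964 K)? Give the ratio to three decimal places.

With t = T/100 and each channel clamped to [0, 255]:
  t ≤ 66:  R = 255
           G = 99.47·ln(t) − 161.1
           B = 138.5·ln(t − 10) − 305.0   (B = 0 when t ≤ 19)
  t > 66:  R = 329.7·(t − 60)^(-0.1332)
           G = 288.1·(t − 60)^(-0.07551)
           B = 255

0.122

At 13964 K (t = 139.64):
  B = 255 by definition for t > 66.
At 2133 K (t = 21.33):
  B = 138.5·ln(21.33 − 10) − 305.0 = 138.5·ln 11.33 − 305.0 = 138.5·2.4275 − 305.0 = 31.202.
Gain = 31.202 / 255.000 = 0.1224 → 0.122.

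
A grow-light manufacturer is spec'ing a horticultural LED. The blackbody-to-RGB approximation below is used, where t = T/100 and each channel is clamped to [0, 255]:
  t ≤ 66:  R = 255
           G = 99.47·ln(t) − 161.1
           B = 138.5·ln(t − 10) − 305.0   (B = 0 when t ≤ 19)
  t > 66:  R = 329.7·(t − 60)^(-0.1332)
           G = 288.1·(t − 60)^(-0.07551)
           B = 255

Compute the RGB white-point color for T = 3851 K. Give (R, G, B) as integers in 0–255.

(255, 202, 159)

t = 3851/100 = 38.51; the t ≤ 66 branch applies.
R = 255 by definition for t ≤ 66.
G = 99.47·ln 38.51 − 161.1 = 99.47·3.6509 − 161.1 = 202.057.
B = 138.5·ln(38.51 − 10) − 305.0 = 138.5·ln 28.51 − 305.0 = 138.5·3.3503 − 305.0 = 159.010.
Rounded: (255, 202, 159).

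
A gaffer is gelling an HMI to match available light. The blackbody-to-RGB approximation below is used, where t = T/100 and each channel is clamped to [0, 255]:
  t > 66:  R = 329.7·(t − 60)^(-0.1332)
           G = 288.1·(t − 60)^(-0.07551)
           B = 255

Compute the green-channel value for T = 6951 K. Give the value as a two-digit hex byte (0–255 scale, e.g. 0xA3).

t = 6951/100 = 69.51; the t > 66 branch applies.
G = 288.1·(69.51 − 60)^(-0.07551) = 288.1·9.51^(-0.07551) = 288.1·0.84360 = 243.042.
Rounded: 243; in hex, 0xF3.

0xF3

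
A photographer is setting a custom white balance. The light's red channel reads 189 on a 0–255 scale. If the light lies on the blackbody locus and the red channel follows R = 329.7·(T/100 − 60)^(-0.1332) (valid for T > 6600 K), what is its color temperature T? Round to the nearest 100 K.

12500 K

(t − 60)^(-0.1332) = 189/329.7 = 0.57325.
t − 60 = 0.57325^(1/-0.1332) = 0.57325^(-7.508) = 65.199, so t = 125.199.
T = 100·t = 12520 K → 12500 K to the nearest 100 K.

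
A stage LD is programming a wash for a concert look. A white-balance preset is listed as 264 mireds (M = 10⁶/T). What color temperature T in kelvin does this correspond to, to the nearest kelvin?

3788 K

T = 10⁶ / 264 = 3787.88 K → 3788 K.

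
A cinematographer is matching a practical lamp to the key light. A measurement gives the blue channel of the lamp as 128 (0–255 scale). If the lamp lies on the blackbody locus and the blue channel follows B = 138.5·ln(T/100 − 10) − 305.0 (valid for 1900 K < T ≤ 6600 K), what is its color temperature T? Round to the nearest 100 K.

ln(t − 10) = (128 + 305.0) / 138.5 = 3.1264.
t − 10 = e^3.1264 = 22.791, so t = 32.791.
T = 100·t = 3279 K → 3300 K to the nearest 100 K.

3300 K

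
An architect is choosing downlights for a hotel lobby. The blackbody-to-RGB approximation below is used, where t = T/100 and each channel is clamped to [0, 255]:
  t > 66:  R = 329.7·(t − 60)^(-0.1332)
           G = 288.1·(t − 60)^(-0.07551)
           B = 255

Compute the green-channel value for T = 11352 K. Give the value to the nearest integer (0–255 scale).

t = 11352/100 = 113.52; the t > 66 branch applies.
G = 288.1·(113.52 − 60)^(-0.07551) = 288.1·53.52^(-0.07551) = 288.1·0.74042 = 213.316.
Rounded: 213.

213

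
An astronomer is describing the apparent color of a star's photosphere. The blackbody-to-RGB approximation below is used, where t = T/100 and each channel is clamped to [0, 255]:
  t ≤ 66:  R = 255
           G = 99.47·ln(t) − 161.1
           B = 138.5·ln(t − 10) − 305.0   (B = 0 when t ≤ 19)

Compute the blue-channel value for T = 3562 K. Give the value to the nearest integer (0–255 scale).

144

t = 3562/100 = 35.62; the t ≤ 66 branch applies.
B = 138.5·ln(35.62 − 10) − 305.0 = 138.5·ln 25.62 − 305.0 = 138.5·3.2434 − 305.0 = 144.207.
Rounded: 144.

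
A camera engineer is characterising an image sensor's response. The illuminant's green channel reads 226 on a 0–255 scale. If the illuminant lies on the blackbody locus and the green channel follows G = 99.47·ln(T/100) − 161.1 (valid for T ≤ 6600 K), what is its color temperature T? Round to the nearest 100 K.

ln t = (226 + 161.1) / 99.47 = 3.8916.
t = e^3.8916 = 48.990.
T = 100·t = 4899 K → 4900 K to the nearest 100 K.

4900 K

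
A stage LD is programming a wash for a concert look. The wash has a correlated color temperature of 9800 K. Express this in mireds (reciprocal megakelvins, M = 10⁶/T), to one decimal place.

102.0 mireds

M = 10⁶ / 9800 = 102.041 → 102.0 mireds.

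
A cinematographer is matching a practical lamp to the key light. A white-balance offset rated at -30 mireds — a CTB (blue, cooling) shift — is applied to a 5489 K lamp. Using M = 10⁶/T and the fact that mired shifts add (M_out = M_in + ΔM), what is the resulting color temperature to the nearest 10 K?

M_in = 10⁶/5489 = 182.18 mireds.
M_out = 182.18 + (-30) = 152.18 mireds.
T_out = 10⁶/152.18 = 6571.1 K → 6570 K.

6570 K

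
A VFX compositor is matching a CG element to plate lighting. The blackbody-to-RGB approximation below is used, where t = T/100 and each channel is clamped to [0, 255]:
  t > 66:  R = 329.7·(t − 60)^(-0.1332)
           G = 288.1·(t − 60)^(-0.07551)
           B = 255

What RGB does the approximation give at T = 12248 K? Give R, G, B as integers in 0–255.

t = 12248/100 = 122.48; the t > 66 branch applies.
R = 329.7·(122.48 − 60)^(-0.1332) = 329.7·62.48^(-0.1332) = 329.7·0.57651 = 190.076.
G = 288.1·(122.48 − 60)^(-0.07551) = 288.1·62.48^(-0.07551) = 288.1·0.73182 = 210.837.
B = 255 by definition for t > 66.
Rounded: (190, 211, 255).

R=190, G=211, B=255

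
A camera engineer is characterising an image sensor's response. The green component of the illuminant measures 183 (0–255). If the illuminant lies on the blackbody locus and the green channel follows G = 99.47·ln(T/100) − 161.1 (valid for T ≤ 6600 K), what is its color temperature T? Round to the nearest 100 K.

ln t = (183 + 161.1) / 99.47 = 3.4593.
t = e^3.4593 = 31.796.
T = 100·t = 3180 K → 3200 K to the nearest 100 K.

3200 K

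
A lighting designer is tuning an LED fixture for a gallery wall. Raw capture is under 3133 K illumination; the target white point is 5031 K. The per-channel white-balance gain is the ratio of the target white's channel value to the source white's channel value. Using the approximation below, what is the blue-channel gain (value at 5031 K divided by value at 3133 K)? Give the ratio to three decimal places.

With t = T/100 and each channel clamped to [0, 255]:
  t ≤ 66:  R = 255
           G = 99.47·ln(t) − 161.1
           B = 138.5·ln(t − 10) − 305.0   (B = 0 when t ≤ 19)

1.742

At 3133 K (t = 31.33):
  B = 138.5·ln(31.33 − 10) − 305.0 = 138.5·ln 21.33 − 305.0 = 138.5·3.0601 − 305.0 = 118.826.
At 5031 K (t = 50.31):
  B = 138.5·ln(50.31 − 10) − 305.0 = 138.5·ln 40.31 − 305.0 = 138.5·3.6966 − 305.0 = 206.979.
Gain = 206.979 / 118.826 = 1.7419 → 1.742.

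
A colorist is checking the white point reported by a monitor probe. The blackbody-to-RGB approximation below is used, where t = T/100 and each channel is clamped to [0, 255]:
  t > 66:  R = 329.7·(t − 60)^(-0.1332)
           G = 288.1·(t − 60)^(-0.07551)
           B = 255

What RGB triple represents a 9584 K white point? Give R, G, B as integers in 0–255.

t = 9584/100 = 95.84; the t > 66 branch applies.
R = 329.7·(95.84 − 60)^(-0.1332) = 329.7·35.84^(-0.1332) = 329.7·0.62081 = 204.681.
G = 288.1·(95.84 − 60)^(-0.07551) = 288.1·35.84^(-0.07551) = 288.1·0.76318 = 219.874.
B = 255 by definition for t > 66.
Rounded: (205, 220, 255).

R=205, G=220, B=255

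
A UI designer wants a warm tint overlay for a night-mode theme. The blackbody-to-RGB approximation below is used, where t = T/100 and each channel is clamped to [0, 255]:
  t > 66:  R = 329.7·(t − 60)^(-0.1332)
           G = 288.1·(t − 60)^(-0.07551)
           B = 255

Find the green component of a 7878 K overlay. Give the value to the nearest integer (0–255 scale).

231

t = 7878/100 = 78.78; the t > 66 branch applies.
G = 288.1·(78.78 − 60)^(-0.07551) = 288.1·18.78^(-0.07551) = 288.1·0.80135 = 230.869.
Rounded: 231.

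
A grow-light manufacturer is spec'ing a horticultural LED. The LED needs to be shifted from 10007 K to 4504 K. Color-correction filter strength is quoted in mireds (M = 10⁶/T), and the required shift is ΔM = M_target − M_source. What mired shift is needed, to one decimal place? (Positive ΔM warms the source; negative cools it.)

M_source = 10⁶/10007 = 99.930; M_target = 10⁶/4504 = 222.025.
ΔM = 222.025 − 99.930 = 122.095 → +122.1 mireds, a warming shift.

+122.1 mireds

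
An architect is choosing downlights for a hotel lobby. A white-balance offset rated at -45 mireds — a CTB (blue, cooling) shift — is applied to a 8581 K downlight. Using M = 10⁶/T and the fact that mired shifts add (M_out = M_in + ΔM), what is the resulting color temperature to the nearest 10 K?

M_in = 10⁶/8581 = 116.54 mireds.
M_out = 116.54 + (-45) = 71.54 mireds.
T_out = 10⁶/71.54 = 13978.9 K → 13980 K.

13980 K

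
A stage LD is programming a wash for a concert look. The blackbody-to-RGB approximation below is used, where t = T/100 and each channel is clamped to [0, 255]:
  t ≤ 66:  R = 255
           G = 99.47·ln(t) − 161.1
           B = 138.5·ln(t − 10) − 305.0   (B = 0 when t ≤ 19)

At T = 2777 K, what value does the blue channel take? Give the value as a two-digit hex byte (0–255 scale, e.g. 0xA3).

0x5E

t = 2777/100 = 27.77; the t ≤ 66 branch applies.
B = 138.5·ln(27.77 − 10) − 305.0 = 138.5·ln 17.77 − 305.0 = 138.5·2.8775 − 305.0 = 93.535.
Rounded: 94; in hex, 0x5E.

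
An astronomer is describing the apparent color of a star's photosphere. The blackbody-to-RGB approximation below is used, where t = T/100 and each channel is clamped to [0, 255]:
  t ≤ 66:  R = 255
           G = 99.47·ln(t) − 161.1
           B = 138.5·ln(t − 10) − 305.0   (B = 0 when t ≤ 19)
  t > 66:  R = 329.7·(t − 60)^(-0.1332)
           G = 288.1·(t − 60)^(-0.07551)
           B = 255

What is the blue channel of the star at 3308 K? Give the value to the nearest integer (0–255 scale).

130

t = 3308/100 = 33.08; the t ≤ 66 branch applies.
B = 138.5·ln(33.08 − 10) − 305.0 = 138.5·ln 23.08 − 305.0 = 138.5·3.1390 − 305.0 = 129.747.
Rounded: 130.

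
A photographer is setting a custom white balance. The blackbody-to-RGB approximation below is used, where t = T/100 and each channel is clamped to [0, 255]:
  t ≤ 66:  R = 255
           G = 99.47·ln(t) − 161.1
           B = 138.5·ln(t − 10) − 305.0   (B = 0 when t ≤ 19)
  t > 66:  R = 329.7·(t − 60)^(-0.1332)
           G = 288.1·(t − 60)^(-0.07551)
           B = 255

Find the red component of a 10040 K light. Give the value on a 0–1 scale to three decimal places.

t = 10040/100 = 100.4; the t > 66 branch applies.
R = 329.7·(100.4 − 60)^(-0.1332) = 329.7·40.4^(-0.1332) = 329.7·0.61098 = 201.442.
On a 0–1 scale: 201.442/255 = 0.7900 → 0.790.

0.790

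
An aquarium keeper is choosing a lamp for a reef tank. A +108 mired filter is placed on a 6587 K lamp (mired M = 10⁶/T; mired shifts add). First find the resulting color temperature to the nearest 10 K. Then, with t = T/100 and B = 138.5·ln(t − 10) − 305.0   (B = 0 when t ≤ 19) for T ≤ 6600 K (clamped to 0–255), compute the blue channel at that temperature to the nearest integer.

M_in = 10⁶/6587 = 151.81; M_out = 151.81 + (+108) = 259.81.
T_out = 10⁶/259.81 = 3848.9 K → 3850 K; t = 38.5.
B = 138.5·ln(38.5 − 10) − 305.0 = 138.5·ln 28.5 − 305.0 = 138.5·3.3499 − 305.0 = 158.962.
Rounded: 159.

159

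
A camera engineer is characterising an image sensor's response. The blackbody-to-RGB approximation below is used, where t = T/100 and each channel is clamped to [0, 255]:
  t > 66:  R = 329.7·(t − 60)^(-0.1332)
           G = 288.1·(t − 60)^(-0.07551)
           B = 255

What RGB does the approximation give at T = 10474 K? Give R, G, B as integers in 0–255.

t = 10474/100 = 104.74; the t > 66 branch applies.
R = 329.7·(104.74 − 60)^(-0.1332) = 329.7·44.74^(-0.1332) = 329.7·0.60274 = 198.722.
G = 288.1·(104.74 − 60)^(-0.07551) = 288.1·44.74^(-0.07551) = 288.1·0.75051 = 216.222.
B = 255 by definition for t > 66.
Rounded: (199, 216, 255).

R=199, G=216, B=255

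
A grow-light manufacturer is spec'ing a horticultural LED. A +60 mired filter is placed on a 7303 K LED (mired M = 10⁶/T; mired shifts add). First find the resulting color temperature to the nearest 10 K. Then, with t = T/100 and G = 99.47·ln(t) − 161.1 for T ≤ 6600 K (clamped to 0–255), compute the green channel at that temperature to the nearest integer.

M_in = 10⁶/7303 = 136.93; M_out = 136.93 + (+60) = 196.93.
T_out = 10⁶/196.93 = 5077.9 K → 5080 K; t = 50.8.
G = 99.47·ln 50.8 − 161.1 = 99.47·3.9279 − 161.1 = 229.608.
Rounded: 230.

230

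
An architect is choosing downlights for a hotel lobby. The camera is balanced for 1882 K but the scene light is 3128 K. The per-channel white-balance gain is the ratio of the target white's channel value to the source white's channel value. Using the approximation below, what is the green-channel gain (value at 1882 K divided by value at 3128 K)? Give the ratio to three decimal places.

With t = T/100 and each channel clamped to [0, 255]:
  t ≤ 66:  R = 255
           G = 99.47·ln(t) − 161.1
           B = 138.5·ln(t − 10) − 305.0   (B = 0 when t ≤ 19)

0.721

At 3128 K (t = 31.28):
  G = 99.47·ln 31.28 − 161.1 = 99.47·3.4430 − 161.1 = 181.373.
At 1882 K (t = 18.82):
  G = 99.47·ln 18.82 − 161.1 = 99.47·2.9349 − 161.1 = 130.837.
Gain = 130.837 / 181.373 = 0.7214 → 0.721.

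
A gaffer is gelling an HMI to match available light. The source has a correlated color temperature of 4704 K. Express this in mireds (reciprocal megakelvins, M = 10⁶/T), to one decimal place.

M = 10⁶ / 4704 = 212.585 → 212.6 mireds.

212.6 mireds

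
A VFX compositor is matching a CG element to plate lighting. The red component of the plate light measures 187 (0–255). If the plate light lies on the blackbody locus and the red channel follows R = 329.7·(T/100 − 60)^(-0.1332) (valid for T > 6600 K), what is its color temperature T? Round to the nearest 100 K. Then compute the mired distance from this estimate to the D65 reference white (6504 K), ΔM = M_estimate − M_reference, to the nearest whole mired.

-77 mireds

(t − 60)^(-0.1332) = 187/329.7 = 0.56718.
t − 60 = 0.56718^(1/-0.1332) = 0.56718^(-7.508) = 70.620, so t = 130.620.
T = 100·t = 13062 K → 13100 K to the nearest 100 K.
M_estimate = 10⁶/13100 = 76.34; M_reference = 10⁶/6504 = 153.75.
ΔM = 76.34 − 153.75 = -77.42 → -77 mireds.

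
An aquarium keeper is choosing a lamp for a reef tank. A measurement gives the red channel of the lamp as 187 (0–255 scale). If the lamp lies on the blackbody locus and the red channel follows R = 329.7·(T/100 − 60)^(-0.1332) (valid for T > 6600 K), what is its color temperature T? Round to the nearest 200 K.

(t − 60)^(-0.1332) = 187/329.7 = 0.56718.
t − 60 = 0.56718^(1/-0.1332) = 0.56718^(-7.508) = 70.620, so t = 130.620.
T = 100·t = 13062 K → 13000 K to the nearest 200 K.

13000 K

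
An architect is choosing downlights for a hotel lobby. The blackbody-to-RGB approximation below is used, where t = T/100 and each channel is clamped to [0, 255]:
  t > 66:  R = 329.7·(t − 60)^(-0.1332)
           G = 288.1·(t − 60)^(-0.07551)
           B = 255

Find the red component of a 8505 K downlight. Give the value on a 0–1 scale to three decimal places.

t = 8505/100 = 85.05; the t > 66 branch applies.
R = 329.7·(85.05 − 60)^(-0.1332) = 329.7·25.05^(-0.1332) = 329.7·0.65115 = 214.683.
On a 0–1 scale: 214.683/255 = 0.8419 → 0.842.

0.842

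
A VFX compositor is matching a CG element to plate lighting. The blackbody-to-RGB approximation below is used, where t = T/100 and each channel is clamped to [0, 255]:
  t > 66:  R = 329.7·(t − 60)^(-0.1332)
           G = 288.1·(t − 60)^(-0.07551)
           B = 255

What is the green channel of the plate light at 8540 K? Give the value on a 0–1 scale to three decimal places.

0.885

t = 8540/100 = 85.4; the t > 66 branch applies.
G = 288.1·(85.4 − 60)^(-0.07551) = 288.1·25.4^(-0.07551) = 288.1·0.78329 = 225.665.
On a 0–1 scale: 225.665/255 = 0.8850 → 0.885.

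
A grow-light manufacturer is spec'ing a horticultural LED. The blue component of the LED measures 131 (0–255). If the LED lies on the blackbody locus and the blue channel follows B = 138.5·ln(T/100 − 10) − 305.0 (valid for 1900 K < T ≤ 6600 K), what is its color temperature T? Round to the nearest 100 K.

3300 K

ln(t − 10) = (131 + 305.0) / 138.5 = 3.1480.
t − 10 = e^3.1480 = 23.290, so t = 33.290.
T = 100·t = 3329 K → 3300 K to the nearest 100 K.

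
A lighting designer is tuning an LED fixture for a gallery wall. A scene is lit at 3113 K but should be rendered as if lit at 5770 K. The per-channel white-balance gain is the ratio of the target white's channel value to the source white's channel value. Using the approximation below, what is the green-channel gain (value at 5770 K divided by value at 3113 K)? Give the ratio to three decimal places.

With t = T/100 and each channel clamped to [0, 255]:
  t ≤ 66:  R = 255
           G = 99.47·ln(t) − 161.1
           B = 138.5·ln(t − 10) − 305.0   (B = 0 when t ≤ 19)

At 3113 K (t = 31.13):
  G = 99.47·ln 31.13 − 161.1 = 99.47·3.4382 − 161.1 = 180.895.
At 5770 K (t = 57.7):
  G = 99.47·ln 57.7 − 161.1 = 99.47·4.0553 − 161.1 = 242.276.
Gain = 242.276 / 180.895 = 1.3393 → 1.339.

1.339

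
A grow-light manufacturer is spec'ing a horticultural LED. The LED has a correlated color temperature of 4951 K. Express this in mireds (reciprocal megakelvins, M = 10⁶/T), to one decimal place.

202.0 mireds

M = 10⁶ / 4951 = 201.979 → 202.0 mireds.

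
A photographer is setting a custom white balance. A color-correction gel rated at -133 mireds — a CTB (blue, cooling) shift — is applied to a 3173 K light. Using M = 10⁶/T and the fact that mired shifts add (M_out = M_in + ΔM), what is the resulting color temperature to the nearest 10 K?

M_in = 10⁶/3173 = 315.16 mireds.
M_out = 315.16 + (-133) = 182.16 mireds.
T_out = 10⁶/182.16 = 5489.7 K → 5490 K.

5490 K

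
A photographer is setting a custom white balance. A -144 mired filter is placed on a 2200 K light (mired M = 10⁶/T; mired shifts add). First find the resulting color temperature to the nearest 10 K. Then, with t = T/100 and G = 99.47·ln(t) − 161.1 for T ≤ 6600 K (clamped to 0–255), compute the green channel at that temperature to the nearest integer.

184

M_in = 10⁶/2200 = 454.55; M_out = 454.55 + (-144) = 310.55.
T_out = 10⁶/310.55 = 3220.1 K → 3220 K; t = 32.2.
G = 99.47·ln 32.2 − 161.1 = 99.47·3.4720 − 161.1 = 184.257.
Rounded: 184.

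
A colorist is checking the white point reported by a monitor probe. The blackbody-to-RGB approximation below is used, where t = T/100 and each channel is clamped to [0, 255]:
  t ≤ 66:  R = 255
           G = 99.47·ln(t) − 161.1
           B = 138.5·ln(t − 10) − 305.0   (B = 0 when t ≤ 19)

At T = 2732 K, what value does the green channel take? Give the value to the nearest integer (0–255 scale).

t = 2732/100 = 27.32; the t ≤ 66 branch applies.
G = 99.47·ln 27.32 − 161.1 = 99.47·3.3076 − 161.1 = 167.909.
Rounded: 168.

168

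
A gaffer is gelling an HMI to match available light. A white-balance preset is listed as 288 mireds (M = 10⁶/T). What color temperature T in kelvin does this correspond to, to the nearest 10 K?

T = 10⁶ / 288 = 3472.22 K → 3470 K.

3470 K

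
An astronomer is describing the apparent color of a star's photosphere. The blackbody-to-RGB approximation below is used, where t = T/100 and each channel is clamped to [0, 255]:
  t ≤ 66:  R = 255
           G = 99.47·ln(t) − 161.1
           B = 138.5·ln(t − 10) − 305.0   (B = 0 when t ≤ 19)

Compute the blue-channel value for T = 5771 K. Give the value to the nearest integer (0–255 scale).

230

t = 5771/100 = 57.71; the t ≤ 66 branch applies.
B = 138.5·ln(57.71 − 10) − 305.0 = 138.5·ln 47.71 − 305.0 = 138.5·3.8651 − 305.0 = 230.322.
Rounded: 230.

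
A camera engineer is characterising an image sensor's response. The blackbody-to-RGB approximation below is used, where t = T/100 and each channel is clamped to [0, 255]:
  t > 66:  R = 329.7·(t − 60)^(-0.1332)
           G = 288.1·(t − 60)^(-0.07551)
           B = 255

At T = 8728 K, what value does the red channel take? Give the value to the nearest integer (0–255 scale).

212

t = 8728/100 = 87.28; the t > 66 branch applies.
R = 329.7·(87.28 − 60)^(-0.1332) = 329.7·27.28^(-0.1332) = 329.7·0.64379 = 212.258.
Rounded: 212.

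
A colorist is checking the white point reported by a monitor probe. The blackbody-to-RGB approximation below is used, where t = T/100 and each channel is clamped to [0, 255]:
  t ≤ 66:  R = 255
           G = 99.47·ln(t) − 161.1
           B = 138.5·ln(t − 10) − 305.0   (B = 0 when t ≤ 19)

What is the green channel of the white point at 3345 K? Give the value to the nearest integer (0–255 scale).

t = 3345/100 = 33.45; the t ≤ 66 branch applies.
G = 99.47·ln 33.45 − 161.1 = 99.47·3.5101 − 161.1 = 188.045.
Rounded: 188.

188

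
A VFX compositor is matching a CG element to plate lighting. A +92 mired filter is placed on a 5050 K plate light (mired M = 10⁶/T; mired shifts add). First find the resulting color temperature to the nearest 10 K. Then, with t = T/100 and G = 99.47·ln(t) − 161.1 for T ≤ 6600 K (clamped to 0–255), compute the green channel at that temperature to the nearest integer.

M_in = 10⁶/5050 = 198.02; M_out = 198.02 + (+92) = 290.02.
T_out = 10⁶/290.02 = 3448.0 K → 3450 K; t = 34.5.
G = 99.47·ln 34.5 − 161.1 = 99.47·3.5410 − 161.1 = 191.119.
Rounded: 191.

191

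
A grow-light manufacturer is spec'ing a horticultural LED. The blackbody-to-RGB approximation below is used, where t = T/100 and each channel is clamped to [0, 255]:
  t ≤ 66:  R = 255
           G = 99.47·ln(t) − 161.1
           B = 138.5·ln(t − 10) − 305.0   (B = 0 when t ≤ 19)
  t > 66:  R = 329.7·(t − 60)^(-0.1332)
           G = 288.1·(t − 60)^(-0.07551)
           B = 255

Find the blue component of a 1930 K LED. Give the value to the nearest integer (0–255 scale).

4

t = 1930/100 = 19.3; the t ≤ 66 branch applies.
B = 138.5·ln(19.3 − 10) − 305.0 = 138.5·ln 9.3 − 305.0 = 138.5·2.2300 − 305.0 = 3.857.
Rounded: 4.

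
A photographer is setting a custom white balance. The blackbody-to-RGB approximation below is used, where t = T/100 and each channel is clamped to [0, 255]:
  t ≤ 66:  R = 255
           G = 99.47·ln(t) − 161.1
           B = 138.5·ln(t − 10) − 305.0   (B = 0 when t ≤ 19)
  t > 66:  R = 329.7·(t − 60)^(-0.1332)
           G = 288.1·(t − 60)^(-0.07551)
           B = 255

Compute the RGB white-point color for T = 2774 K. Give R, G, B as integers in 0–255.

R=255, G=169, B=93

t = 2774/100 = 27.74; the t ≤ 66 branch applies.
R = 255 by definition for t ≤ 66.
G = 99.47·ln 27.74 − 161.1 = 99.47·3.3229 − 161.1 = 169.426.
B = 138.5·ln(27.74 − 10) − 305.0 = 138.5·ln 17.74 − 305.0 = 138.5·2.8758 − 305.0 = 93.301.
Rounded: (255, 169, 93).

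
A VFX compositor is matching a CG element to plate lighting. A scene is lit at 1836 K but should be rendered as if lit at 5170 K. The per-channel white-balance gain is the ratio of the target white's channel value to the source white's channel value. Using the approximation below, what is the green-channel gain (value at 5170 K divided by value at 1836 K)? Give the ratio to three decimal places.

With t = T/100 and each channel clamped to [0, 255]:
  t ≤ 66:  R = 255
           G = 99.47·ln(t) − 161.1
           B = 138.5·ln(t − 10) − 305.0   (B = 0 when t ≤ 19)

1.802

At 1836 K (t = 18.36):
  G = 99.47·ln 18.36 − 161.1 = 99.47·2.9102 − 161.1 = 128.375.
At 5170 K (t = 51.7):
  G = 99.47·ln 51.7 − 161.1 = 99.47·3.9455 − 161.1 = 231.355.
Gain = 231.355 / 128.375 = 1.8022 → 1.802.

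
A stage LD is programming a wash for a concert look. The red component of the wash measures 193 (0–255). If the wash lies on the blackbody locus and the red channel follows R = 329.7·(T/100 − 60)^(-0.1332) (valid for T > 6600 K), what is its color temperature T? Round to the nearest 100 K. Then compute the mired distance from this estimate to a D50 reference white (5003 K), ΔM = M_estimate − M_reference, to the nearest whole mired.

(t − 60)^(-0.1332) = 193/329.7 = 0.58538.
t − 60 = 0.58538^(1/-0.1332) = 0.58538^(-7.508) = 55.713, so t = 115.713.
T = 100·t = 11571 K → 11600 K to the nearest 100 K.
M_estimate = 10⁶/11600 = 86.21; M_reference = 10⁶/5003 = 199.88.
ΔM = 86.21 − 199.88 = -113.67 → -114 mireds.

-114 mireds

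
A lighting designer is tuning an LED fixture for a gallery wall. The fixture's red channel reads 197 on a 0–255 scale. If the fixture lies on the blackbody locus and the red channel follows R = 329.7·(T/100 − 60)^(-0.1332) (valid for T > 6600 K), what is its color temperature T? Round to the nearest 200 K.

(t − 60)^(-0.1332) = 197/329.7 = 0.59751.
t − 60 = 0.59751^(1/-0.1332) = 0.59751^(-7.508) = 47.761, so t = 107.761.
T = 100·t = 10776 K → 10800 K to the nearest 200 K.

10800 K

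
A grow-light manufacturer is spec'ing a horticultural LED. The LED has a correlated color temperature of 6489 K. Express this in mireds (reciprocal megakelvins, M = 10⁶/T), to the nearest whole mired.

M = 10⁶ / 6489 = 154.107 → 154 mireds.

154 mireds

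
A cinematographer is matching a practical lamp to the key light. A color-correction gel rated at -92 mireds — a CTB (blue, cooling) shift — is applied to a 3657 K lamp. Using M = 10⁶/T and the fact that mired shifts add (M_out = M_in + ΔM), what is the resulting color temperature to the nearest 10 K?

M_in = 10⁶/3657 = 273.45 mireds.
M_out = 273.45 + (-92) = 181.45 mireds.
T_out = 10⁶/181.45 = 5511.2 K → 5510 K.

5510 K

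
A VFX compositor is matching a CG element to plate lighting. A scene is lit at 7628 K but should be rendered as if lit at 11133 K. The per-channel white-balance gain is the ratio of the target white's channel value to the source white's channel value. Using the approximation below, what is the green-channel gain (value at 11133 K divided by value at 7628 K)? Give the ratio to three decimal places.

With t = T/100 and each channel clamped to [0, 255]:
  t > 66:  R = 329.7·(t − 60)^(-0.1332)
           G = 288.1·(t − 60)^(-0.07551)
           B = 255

0.917

At 7628 K (t = 76.28):
  G = 288.1·(76.28 − 60)^(-0.07551) = 288.1·16.28^(-0.07551) = 288.1·0.81004 = 233.373.
At 11133 K (t = 111.33):
  G = 288.1·(111.33 − 60)^(-0.07551) = 288.1·51.33^(-0.07551) = 288.1·0.74276 = 213.990.
Gain = 213.990 / 233.373 = 0.9169 → 0.917.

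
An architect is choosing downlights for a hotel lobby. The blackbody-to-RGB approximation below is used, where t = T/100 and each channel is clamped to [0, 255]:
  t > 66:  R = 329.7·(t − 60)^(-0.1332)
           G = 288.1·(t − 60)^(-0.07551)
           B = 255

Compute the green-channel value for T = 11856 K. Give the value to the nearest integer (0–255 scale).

t = 11856/100 = 118.56; the t > 66 branch applies.
G = 288.1·(118.56 − 60)^(-0.07551) = 288.1·58.56^(-0.07551) = 288.1·0.73541 = 211.871.
Rounded: 212.

212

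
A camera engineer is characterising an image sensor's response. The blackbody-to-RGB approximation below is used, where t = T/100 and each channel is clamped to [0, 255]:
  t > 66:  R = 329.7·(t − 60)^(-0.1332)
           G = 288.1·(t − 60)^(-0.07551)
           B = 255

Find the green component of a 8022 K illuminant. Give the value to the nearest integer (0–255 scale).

230

t = 8022/100 = 80.22; the t > 66 branch applies.
G = 288.1·(80.22 − 60)^(-0.07551) = 288.1·20.22^(-0.07551) = 288.1·0.79689 = 229.585.
Rounded: 230.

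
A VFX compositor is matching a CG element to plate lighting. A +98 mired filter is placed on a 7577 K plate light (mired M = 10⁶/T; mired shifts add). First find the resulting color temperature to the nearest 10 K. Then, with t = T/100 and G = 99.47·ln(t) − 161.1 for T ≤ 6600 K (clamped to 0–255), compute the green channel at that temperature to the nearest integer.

M_in = 10⁶/7577 = 131.98; M_out = 131.98 + (+98) = 229.98.
T_out = 10⁶/229.98 = 4348.2 K → 4350 K; t = 43.5.
G = 99.47·ln 43.5 − 161.1 = 99.47·3.7728 − 161.1 = 214.177.
Rounded: 214.

214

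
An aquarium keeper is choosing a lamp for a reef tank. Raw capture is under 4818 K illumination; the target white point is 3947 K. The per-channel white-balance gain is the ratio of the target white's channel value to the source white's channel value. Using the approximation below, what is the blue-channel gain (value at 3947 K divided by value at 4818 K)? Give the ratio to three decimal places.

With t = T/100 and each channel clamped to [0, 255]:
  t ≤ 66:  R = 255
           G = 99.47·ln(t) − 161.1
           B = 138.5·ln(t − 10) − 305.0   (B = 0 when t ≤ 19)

0.820

At 4818 K (t = 48.18):
  B = 138.5·ln(48.18 − 10) − 305.0 = 138.5·ln 38.18 − 305.0 = 138.5·3.6423 − 305.0 = 199.460.
At 3947 K (t = 39.47):
  B = 138.5·ln(39.47 − 10) − 305.0 = 138.5·ln 29.47 − 305.0 = 138.5·3.3834 − 305.0 = 163.597.
Gain = 163.597 / 199.460 = 0.8202 → 0.820.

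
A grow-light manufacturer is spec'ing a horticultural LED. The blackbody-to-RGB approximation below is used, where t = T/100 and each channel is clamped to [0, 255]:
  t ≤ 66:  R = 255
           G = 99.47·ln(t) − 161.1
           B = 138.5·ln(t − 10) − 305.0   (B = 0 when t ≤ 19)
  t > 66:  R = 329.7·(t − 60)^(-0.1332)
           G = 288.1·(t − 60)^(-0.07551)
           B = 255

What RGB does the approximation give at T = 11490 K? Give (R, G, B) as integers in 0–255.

t = 11490/100 = 114.9; the t > 66 branch applies.
R = 329.7·(114.9 − 60)^(-0.1332) = 329.7·54.9^(-0.1332) = 329.7·0.58653 = 193.378.
G = 288.1·(114.9 − 60)^(-0.07551) = 288.1·54.9^(-0.07551) = 288.1·0.73900 = 212.906.
B = 255 by definition for t > 66.
Rounded: (193, 213, 255).

(193, 213, 255)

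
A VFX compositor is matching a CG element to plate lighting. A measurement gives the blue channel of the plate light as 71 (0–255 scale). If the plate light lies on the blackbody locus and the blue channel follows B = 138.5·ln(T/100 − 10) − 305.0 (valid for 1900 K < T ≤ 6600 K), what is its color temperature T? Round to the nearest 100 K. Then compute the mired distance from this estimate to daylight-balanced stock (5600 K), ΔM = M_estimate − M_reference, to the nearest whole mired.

ln(t − 10) = (71 + 305.0) / 138.5 = 2.7148.
t − 10 = e^2.7148 = 15.102, so t = 25.102.
T = 100·t = 2510 K → 2500 K to the nearest 100 K.
M_estimate = 10⁶/2500 = 400.00; M_reference = 10⁶/5600 = 178.57.
ΔM = 400.00 − 178.57 = 221.43 → +221 mireds.

+221 mireds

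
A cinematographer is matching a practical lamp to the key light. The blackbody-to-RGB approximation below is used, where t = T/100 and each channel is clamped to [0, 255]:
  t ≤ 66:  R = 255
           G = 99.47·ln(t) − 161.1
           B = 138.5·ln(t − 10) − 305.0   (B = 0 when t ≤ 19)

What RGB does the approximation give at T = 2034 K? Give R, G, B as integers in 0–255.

R=255, G=139, B=19

t = 2034/100 = 20.34; the t ≤ 66 branch applies.
R = 255 by definition for t ≤ 66.
G = 99.47·ln 20.34 − 161.1 = 99.47·3.0126 − 161.1 = 138.562.
B = 138.5·ln(20.34 − 10) − 305.0 = 138.5·ln 10.34 − 305.0 = 138.5·2.3360 − 305.0 = 18.539.
Rounded: (255, 139, 19).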